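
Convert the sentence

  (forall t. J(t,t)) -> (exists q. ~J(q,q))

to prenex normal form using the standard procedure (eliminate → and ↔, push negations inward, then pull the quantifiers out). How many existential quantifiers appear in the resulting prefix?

First replace A → B with ¬A ∨ B.
  ~(forall t. J(t,t)) | (exists q. ~J(q,q))
Push ¬ through the quantifiers and connectives to reach negation normal form:
  (exists t. ~J(t,t)) | (exists q. ~J(q,q))
Extract every quantifier outward, since the variables are now distinct and don't occur free across branches:
  exists t. exists q. (~J(t,t) | ~J(q,q))
The prefix is exists t exists q: 0 universal, 2 existential.

2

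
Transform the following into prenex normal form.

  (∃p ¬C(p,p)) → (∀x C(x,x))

∀p ∀x (C(p,p) ∨ C(x,x))

First replace A → B with ¬A ∨ B.
  ¬(∃p ¬C(p,p)) ∨ (∀x C(x,x))
Push ¬ through the quantifiers and connectives to reach negation normal form:
  (∀p C(p,p)) ∨ (∀x C(x,x))
All bound variables are already distinct, so no renaming is needed.
Finally move all quantifiers to the prefix:
  ∀p ∀x (C(p,p) ∨ C(x,x))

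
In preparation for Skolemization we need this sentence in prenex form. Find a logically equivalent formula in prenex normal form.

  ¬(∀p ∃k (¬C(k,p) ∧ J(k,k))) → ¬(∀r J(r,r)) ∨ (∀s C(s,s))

∀p ∃k ∃r ∀s (¬C(k,p) ∧ J(k,k) ∨ ¬J(r,r) ∨ C(s,s))

Eliminate → and ↔ using ¬ and ∨.
  ¬¬(∀p ∃k (¬C(k,p) ∧ J(k,k))) ∨ ¬(∀r J(r,r)) ∨ (∀s C(s,s))
Push ¬ through the quantifiers and connectives to reach negation normal form:
  (∀p ∃k (¬C(k,p) ∧ J(k,k))) ∨ (∃r ¬J(r,r)) ∨ (∀s C(s,s))
All bound variables are already distinct, so no renaming is needed.
Finally move all quantifiers to the prefix:
  ∀p ∃k ∃r ∀s (¬C(k,p) ∧ J(k,k) ∨ ¬J(r,r) ∨ C(s,s))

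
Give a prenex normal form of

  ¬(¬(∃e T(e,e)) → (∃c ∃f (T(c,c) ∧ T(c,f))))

∀e ∀c ∀f (¬T(e,e) ∧ (¬T(c,c) ∨ ¬T(c,f)))

Rewrite implications/biconditionals: A → B as ¬A ∨ B.
  ¬(¬¬(∃e T(e,e)) ∨ (∃c ∃f (T(c,c) ∧ T(c,f))))
Move each ¬ inward, flipping quantifiers it crosses:
  (∀e ¬T(e,e)) ∧ (∀c ∀f (¬T(c,c) ∨ ¬T(c,f)))
Finally move all quantifiers to the prefix:
  ∀e ∀c ∀f (¬T(e,e) ∧ (¬T(c,c) ∨ ¬T(c,f)))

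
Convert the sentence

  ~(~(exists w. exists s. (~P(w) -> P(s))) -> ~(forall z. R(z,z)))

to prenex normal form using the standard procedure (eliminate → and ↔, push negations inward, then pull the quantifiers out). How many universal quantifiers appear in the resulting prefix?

Eliminate → and ↔ using ¬ and ∨.
  ~(~~(exists w. exists s. (~~P(w) | P(s))) | ~(forall z. R(z,z)))
Push ¬ through the quantifiers and connectives to reach negation normal form:
  (forall w. forall s. (~P(w) & ~P(s))) & (forall z. R(z,z))
All bound variables are already distinct, so no renaming is needed.
Finally move all quantifiers to the prefix:
  forall w. forall s. forall z. (~P(w) & ~P(s) & R(z,z))
The prefix is forall w forall s forall z: 3 universal, 0 existential.

3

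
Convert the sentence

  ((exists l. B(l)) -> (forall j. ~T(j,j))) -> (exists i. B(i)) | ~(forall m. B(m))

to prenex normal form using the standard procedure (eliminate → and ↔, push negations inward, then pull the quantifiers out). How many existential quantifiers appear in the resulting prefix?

Rewrite implications/biconditionals: A → B as ¬A ∨ B.
  ~(~(exists l. B(l)) | (forall j. ~T(j,j))) | (exists i. B(i)) | ~(forall m. B(m))
Drive negations inward (¬∀x A ≡ ∃x ¬A, ¬∃x A ≡ ∀x ¬A, De Morgan for ∧/∨):
  (exists l. B(l)) & (exists j. T(j,j)) | (exists i. B(i)) | (exists m. ~B(m))
All bound variables are already distinct, so no renaming is needed.
Extract every quantifier outward, since the variables are now distinct and don't occur free across branches:
  exists l. exists j. exists i. exists m. (B(l) & T(j,j) | B(i) | ~B(m))
The prefix is exists l exists j exists i exists m: 0 universal, 4 existential.

4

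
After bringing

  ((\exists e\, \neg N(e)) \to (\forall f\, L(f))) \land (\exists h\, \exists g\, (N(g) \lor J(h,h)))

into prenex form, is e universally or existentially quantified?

Rewrite implications/biconditionals: A → B as ¬A ∨ B.
  (\neg (\exists e\, \neg N(e)) \lor (\forall f\, L(f))) \land (\exists h\, \exists g\, (N(g) \lor J(h,h)))
Drive negations inward (¬∀x A ≡ ∃x ¬A, ¬∃x A ≡ ∀x ¬A, De Morgan for ∧/∨):
  ((\forall e\, N(e)) \lor (\forall f\, L(f))) \land (\exists h\, \exists g\, (N(g) \lor J(h,h)))
Finally move all quantifiers to the prefix:
  \forall e\, \forall f\, \exists h\, \exists g\, ((N(e) \lor L(f)) \land (N(g) \lor J(h,h)))
The quantifier \exists e sits under an odd number of negations (counting the antecedent side of each →), so it flips to \forall e.

universal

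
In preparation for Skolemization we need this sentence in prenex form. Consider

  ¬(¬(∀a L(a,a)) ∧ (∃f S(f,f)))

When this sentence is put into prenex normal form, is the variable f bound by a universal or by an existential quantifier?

universal

Drive negations inward (¬∀x A ≡ ∃x ¬A, ¬∃x A ≡ ∀x ¬A, De Morgan for ∧/∨):
  (∀a L(a,a)) ∨ (∀f ¬S(f,f))
Extract every quantifier outward, since the variables are now distinct and don't occur free across branches:
  ∀a ∀f (L(a,a) ∨ ¬S(f,f))
The quantifier ∃f sits under an odd number of negations, so it flips to ∀f.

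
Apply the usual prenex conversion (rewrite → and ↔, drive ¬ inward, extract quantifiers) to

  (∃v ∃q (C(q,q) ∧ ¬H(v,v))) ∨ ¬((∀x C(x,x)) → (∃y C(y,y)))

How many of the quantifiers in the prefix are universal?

2

Eliminate → and ↔ using ¬ and ∨.
  (∃v ∃q (C(q,q) ∧ ¬H(v,v))) ∨ ¬(¬(∀x C(x,x)) ∨ (∃y C(y,y)))
Move each ¬ inward, flipping quantifiers it crosses:
  (∃v ∃q (C(q,q) ∧ ¬H(v,v))) ∨ (∀x C(x,x)) ∧ (∀y ¬C(y,y))
All bound variables are already distinct, so no renaming is needed.
Pull the quantifiers to the front (each side's bound variable is not free in the other side):
  ∃v ∃q ∀x ∀y (C(q,q) ∧ ¬H(v,v) ∨ C(x,x) ∧ ¬C(y,y))
The prefix is ∃v ∃q ∀x ∀y: 2 universal, 2 existential.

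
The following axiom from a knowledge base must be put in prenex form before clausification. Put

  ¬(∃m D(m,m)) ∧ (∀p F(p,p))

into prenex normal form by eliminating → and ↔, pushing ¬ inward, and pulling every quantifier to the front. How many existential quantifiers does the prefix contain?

0

Push ¬ through the quantifiers and connectives to reach negation normal form:
  (∀m ¬D(m,m)) ∧ (∀p F(p,p))
All bound variables are already distinct, so no renaming is needed.
Pull the quantifiers to the front (each side's bound variable is not free in the other side):
  ∀m ∀p (¬D(m,m) ∧ F(p,p))
The prefix is ∀m ∀p: 2 universal, 0 existential.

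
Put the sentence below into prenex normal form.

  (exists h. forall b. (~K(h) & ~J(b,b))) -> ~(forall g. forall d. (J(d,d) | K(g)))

forall h. exists b. exists g. exists d. (K(h) | J(b,b) | ~J(d,d) & ~K(g))

First replace A → B with ¬A ∨ B.
  ~(exists h. forall b. (~K(h) & ~J(b,b))) | ~(forall g. forall d. (J(d,d) | K(g)))
Move each ¬ inward, flipping quantifiers it crosses:
  (forall h. exists b. (K(h) | J(b,b))) | (exists g. exists d. (~J(d,d) & ~K(g)))
All bound variables are already distinct, so no renaming is needed.
Extract every quantifier outward, since the variables are now distinct and don't occur free across branches:
  forall h. exists b. exists g. exists d. (K(h) | J(b,b) | ~J(d,d) & ~K(g))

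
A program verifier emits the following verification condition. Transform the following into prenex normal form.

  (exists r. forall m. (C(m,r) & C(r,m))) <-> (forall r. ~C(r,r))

forall r. exists m. forall u1. exists t. exists x. forall c. ((~C(m,r) | ~C(r,m) | ~C(u1,u1)) & (C(t,t) | C(c,x) & C(x,c)))

Eliminate → and ↔ using ¬ and ∨; A ↔ B as (¬A ∨ B) ∧ (¬B ∨ A).
  (~(exists r. forall m. (C(m,r) & C(r,m))) | (forall r. ~C(r,r))) & (~(forall r. ~C(r,r)) | (exists r. forall m. (C(m,r) & C(r,m))))
Drive negations inward (¬∀x A ≡ ∃x ¬A, ¬∃x A ≡ ∀x ¬A, De Morgan for ∧/∨):
  ((forall r. exists m. (~C(m,r) | ~C(r,m))) | (forall r. ~C(r,r))) & ((exists r. C(r,r)) | (exists r. forall m. (C(m,r) & C(r,m))))
Give each quantifier a distinct variable: r↦u1, r↦t, r↦x, m↦c.
  ((forall r. exists m. (~C(m,r) | ~C(r,m))) | (forall u1. ~C(u1,u1))) & ((exists t. C(t,t)) | (exists x. forall c. (C(c,x) & C(x,c))))
Pull the quantifiers to the front (each side's bound variable is not free in the other side):
  forall r. exists m. forall u1. exists t. exists x. forall c. ((~C(m,r) | ~C(r,m) | ~C(u1,u1)) & (C(t,t) | C(c,x) & C(x,c)))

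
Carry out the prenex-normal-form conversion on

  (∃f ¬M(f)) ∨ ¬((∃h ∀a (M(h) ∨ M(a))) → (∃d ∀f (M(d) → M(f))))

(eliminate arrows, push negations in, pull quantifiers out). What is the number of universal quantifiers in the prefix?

Eliminate → and ↔ using ¬ and ∨.
  (∃f ¬M(f)) ∨ ¬(¬(∃h ∀a (M(h) ∨ M(a))) ∨ (∃d ∀f (¬M(d) ∨ M(f))))
Push ¬ through the quantifiers and connectives to reach negation normal form:
  (∃f ¬M(f)) ∨ (∃h ∀a (M(h) ∨ M(a))) ∧ (∀d ∃f (M(d) ∧ ¬M(f)))
Standardize variables apart so no two quantifiers bind the same name: f↦z.
  (∃f ¬M(f)) ∨ (∃h ∀a (M(h) ∨ M(a))) ∧ (∀d ∃z (M(d) ∧ ¬M(z)))
Finally move all quantifiers to the prefix:
  ∃f ∃h ∀a ∀d ∃z (¬M(f) ∨ (M(h) ∨ M(a)) ∧ M(d) ∧ ¬M(z))
The prefix is ∃f ∃h ∀a ∀d ∃z: 2 universal, 3 existential.

2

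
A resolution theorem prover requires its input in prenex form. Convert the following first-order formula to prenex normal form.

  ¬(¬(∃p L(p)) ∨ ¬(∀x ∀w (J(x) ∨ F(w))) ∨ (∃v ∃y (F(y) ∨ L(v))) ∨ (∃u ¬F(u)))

∃p ∀x ∀w ∀v ∀y ∀u (L(p) ∧ (J(x) ∨ F(w)) ∧ ¬F(y) ∧ ¬L(v) ∧ F(u))

Push ¬ through the quantifiers and connectives to reach negation normal form:
  (∃p L(p)) ∧ (∀x ∀w (J(x) ∨ F(w))) ∧ (∀v ∀y (¬F(y) ∧ ¬L(v))) ∧ (∀u F(u))
Pull the quantifiers to the front (each side's bound variable is not free in the other side):
  ∃p ∀x ∀w ∀v ∀y ∀u (L(p) ∧ (J(x) ∨ F(w)) ∧ ¬F(y) ∧ ¬L(v) ∧ F(u))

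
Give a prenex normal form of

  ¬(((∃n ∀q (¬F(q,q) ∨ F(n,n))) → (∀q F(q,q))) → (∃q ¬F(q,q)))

∀n ∃q ∀w ∀b ((F(q,q) ∧ ¬F(n,n) ∨ F(w,w)) ∧ F(b,b))

Eliminate → and ↔ using ¬ and ∨.
  ¬(¬(¬(∃n ∀q (¬F(q,q) ∨ F(n,n))) ∨ (∀q F(q,q))) ∨ (∃q ¬F(q,q)))
Move each ¬ inward, flipping quantifiers it crosses:
  ((∀n ∃q (F(q,q) ∧ ¬F(n,n))) ∨ (∀q F(q,q))) ∧ (∀q F(q,q))
Rename bound variables to avoid capture: q↦w, q↦b.
  ((∀n ∃q (F(q,q) ∧ ¬F(n,n))) ∨ (∀w F(w,w))) ∧ (∀b F(b,b))
Pull the quantifiers to the front (each side's bound variable is not free in the other side):
  ∀n ∃q ∀w ∀b ((F(q,q) ∧ ¬F(n,n) ∨ F(w,w)) ∧ F(b,b))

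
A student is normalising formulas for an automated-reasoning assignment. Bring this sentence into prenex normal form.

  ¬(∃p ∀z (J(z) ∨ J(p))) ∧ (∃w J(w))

Drive negations inward (¬∀x A ≡ ∃x ¬A, ¬∃x A ≡ ∀x ¬A, De Morgan for ∧/∨):
  (∀p ∃z (¬J(z) ∧ ¬J(p))) ∧ (∃w J(w))
Finally move all quantifiers to the prefix:
  ∀p ∃z ∃w (¬J(z) ∧ ¬J(p) ∧ J(w))

∀p ∃z ∃w (¬J(z) ∧ ¬J(p) ∧ J(w))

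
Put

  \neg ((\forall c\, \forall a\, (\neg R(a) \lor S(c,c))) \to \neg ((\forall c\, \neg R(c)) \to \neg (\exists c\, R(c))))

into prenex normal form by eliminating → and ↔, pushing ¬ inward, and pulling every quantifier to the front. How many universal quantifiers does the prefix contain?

3

Rewrite implications/biconditionals: A → B as ¬A ∨ B.
  \neg (\neg (\forall c\, \forall a\, (\neg R(a) \lor S(c,c))) \lor \neg (\neg (\forall c\, \neg R(c)) \lor \neg (\exists c\, R(c))))
Move each ¬ inward, flipping quantifiers it crosses:
  (\forall c\, \forall a\, (\neg R(a) \lor S(c,c))) \land ((\exists c\, R(c)) \lor (\forall c\, \neg R(c)))
Standardize variables apart so no two quantifiers bind the same name: c↦b, c↦y1.
  (\forall c\, \forall a\, (\neg R(a) \lor S(c,c))) \land ((\exists b\, R(b)) \lor (\forall y1\, \neg R(y1)))
Pull the quantifiers to the front (each side's bound variable is not free in the other side):
  \forall c\, \forall a\, \exists b\, \forall y1\, ((\neg R(a) \lor S(c,c)) \land (R(b) \lor \neg R(y1)))
The prefix is \forall c \forall a \exists b \forall y1: 3 universal, 1 existential.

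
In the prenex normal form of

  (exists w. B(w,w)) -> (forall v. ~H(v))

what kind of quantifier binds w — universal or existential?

universal

Eliminate → and ↔ using ¬ and ∨.
  ~(exists w. B(w,w)) | (forall v. ~H(v))
Drive negations inward (¬∀x A ≡ ∃x ¬A, ¬∃x A ≡ ∀x ¬A, De Morgan for ∧/∨):
  (forall w. ~B(w,w)) | (forall v. ~H(v))
All bound variables are already distinct, so no renaming is needed.
Pull the quantifiers to the front (each side's bound variable is not free in the other side):
  forall w. forall v. (~B(w,w) | ~H(v))
The quantifier exists w sits under an odd number of negations (counting the antecedent side of each →), so it flips to forall w.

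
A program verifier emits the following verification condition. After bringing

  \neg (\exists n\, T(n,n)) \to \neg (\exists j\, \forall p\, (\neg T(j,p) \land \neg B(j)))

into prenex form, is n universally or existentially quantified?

Rewrite implications/biconditionals: A → B as ¬A ∨ B.
  \neg \neg (\exists n\, T(n,n)) \lor \neg (\exists j\, \forall p\, (\neg T(j,p) \land \neg B(j)))
Drive negations inward (¬∀x A ≡ ∃x ¬A, ¬∃x A ≡ ∀x ¬A, De Morgan for ∧/∨):
  (\exists n\, T(n,n)) \lor (\forall j\, \exists p\, (T(j,p) \lor B(j)))
All bound variables are already distinct, so no renaming is needed.
Finally move all quantifiers to the prefix:
  \exists n\, \forall j\, \exists p\, (T(n,n) \lor T(j,p) \lor B(j))
The quantifier \exists n sits under an even number of negations (counting the antecedent side of each →), so it remains existential.

existential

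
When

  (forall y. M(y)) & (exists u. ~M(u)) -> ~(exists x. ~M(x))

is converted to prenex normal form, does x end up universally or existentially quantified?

universal

First replace A → B with ¬A ∨ B.
  ~((forall y. M(y)) & (exists u. ~M(u))) | ~(exists x. ~M(x))
Move each ¬ inward, flipping quantifiers it crosses:
  (exists y. ~M(y)) | (forall u. M(u)) | (forall x. M(x))
All bound variables are already distinct, so no renaming is needed.
Finally move all quantifiers to the prefix:
  exists y. forall u. forall x. (~M(y) | M(u) | M(x))
The quantifier exists x sits under an odd number of negations (counting the antecedent side of each →), so it flips to forall x.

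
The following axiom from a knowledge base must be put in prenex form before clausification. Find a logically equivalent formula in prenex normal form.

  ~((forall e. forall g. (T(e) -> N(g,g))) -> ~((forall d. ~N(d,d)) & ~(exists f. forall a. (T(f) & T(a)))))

Rewrite implications/biconditionals: A → B as ¬A ∨ B.
  ~(~(forall e. forall g. (~T(e) | N(g,g))) | ~((forall d. ~N(d,d)) & ~(exists f. forall a. (T(f) & T(a)))))
Drive negations inward (¬∀x A ≡ ∃x ¬A, ¬∃x A ≡ ∀x ¬A, De Morgan for ∧/∨):
  (forall e. forall g. (~T(e) | N(g,g))) & (forall d. ~N(d,d)) & (forall f. exists a. (~T(f) | ~T(a)))
All bound variables are already distinct, so no renaming is needed.
Pull the quantifiers to the front (each side's bound variable is not free in the other side):
  forall e. forall g. forall d. forall f. exists a. ((~T(e) | N(g,g)) & ~N(d,d) & (~T(f) | ~T(a)))

forall e. forall g. forall d. forall f. exists a. ((~T(e) | N(g,g)) & ~N(d,d) & (~T(f) | ~T(a)))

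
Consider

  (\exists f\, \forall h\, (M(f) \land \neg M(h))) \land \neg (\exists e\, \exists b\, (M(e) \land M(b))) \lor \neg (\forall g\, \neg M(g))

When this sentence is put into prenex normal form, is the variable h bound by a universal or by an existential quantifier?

Drive negations inward (¬∀x A ≡ ∃x ¬A, ¬∃x A ≡ ∀x ¬A, De Morgan for ∧/∨):
  (\exists f\, \forall h\, (M(f) \land \neg M(h))) \land (\forall e\, \forall b\, (\neg M(e) \lor \neg M(b))) \lor (\exists g\, M(g))
All bound variables are already distinct, so no renaming is needed.
Extract every quantifier outward, since the variables are now distinct and don't occur free across branches:
  \exists f\, \forall h\, \forall e\, \forall b\, \exists g\, (M(f) \land \neg M(h) \land (\neg M(e) \lor \neg M(b)) \lor M(g))
The quantifier \forall h sits under an even number of negations, so it remains universal.

universal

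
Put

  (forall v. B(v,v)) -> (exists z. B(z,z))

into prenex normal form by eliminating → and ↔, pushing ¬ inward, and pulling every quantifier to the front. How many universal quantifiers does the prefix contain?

0

Eliminate → and ↔ using ¬ and ∨.
  ~(forall v. B(v,v)) | (exists z. B(z,z))
Drive negations inward (¬∀x A ≡ ∃x ¬A, ¬∃x A ≡ ∀x ¬A, De Morgan for ∧/∨):
  (exists v. ~B(v,v)) | (exists z. B(z,z))
All bound variables are already distinct, so no renaming is needed.
Pull the quantifiers to the front (each side's bound variable is not free in the other side):
  exists v. exists z. (~B(v,v) | B(z,z))
The prefix is exists v exists z: 0 universal, 2 existential.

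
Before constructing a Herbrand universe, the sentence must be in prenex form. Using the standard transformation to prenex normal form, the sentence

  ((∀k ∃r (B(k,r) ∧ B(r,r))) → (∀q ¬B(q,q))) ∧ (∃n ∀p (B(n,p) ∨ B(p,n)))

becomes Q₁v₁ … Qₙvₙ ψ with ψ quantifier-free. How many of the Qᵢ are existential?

2

Rewrite implications/biconditionals: A → B as ¬A ∨ B.
  (¬(∀k ∃r (B(k,r) ∧ B(r,r))) ∨ (∀q ¬B(q,q))) ∧ (∃n ∀p (B(n,p) ∨ B(p,n)))
Move each ¬ inward, flipping quantifiers it crosses:
  ((∃k ∀r (¬B(k,r) ∨ ¬B(r,r))) ∨ (∀q ¬B(q,q))) ∧ (∃n ∀p (B(n,p) ∨ B(p,n)))
All bound variables are already distinct, so no renaming is needed.
Extract every quantifier outward, since the variables are now distinct and don't occur free across branches:
  ∃k ∀r ∀q ∃n ∀p ((¬B(k,r) ∨ ¬B(r,r) ∨ ¬B(q,q)) ∧ (B(n,p) ∨ B(p,n)))
The prefix is ∃k ∀r ∀q ∃n ∀p: 3 universal, 2 existential.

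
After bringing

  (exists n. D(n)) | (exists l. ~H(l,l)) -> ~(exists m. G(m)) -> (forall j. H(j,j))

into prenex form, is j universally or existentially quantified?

Eliminate → and ↔ using ¬ and ∨.
  ~((exists n. D(n)) | (exists l. ~H(l,l))) | ~~(exists m. G(m)) | (forall j. H(j,j))
Move each ¬ inward, flipping quantifiers it crosses:
  (forall n. ~D(n)) & (forall l. H(l,l)) | (exists m. G(m)) | (forall j. H(j,j))
All bound variables are already distinct, so no renaming is needed.
Finally move all quantifiers to the prefix:
  forall n. forall l. exists m. forall j. (~D(n) & H(l,l) | G(m) | H(j,j))
The quantifier forall j sits under an even number of negations (counting the antecedent side of each →), so it remains universal.

universal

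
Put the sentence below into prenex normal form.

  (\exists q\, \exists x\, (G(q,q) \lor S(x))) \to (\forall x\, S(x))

Eliminate → and ↔ using ¬ and ∨.
  \neg (\exists q\, \exists x\, (G(q,q) \lor S(x))) \lor (\forall x\, S(x))
Push ¬ through the quantifiers and connectives to reach negation normal form:
  (\forall q\, \forall x\, (\neg G(q,q) \land \neg S(x))) \lor (\forall x\, S(x))
Standardize variables apart so no two quantifiers bind the same name: x↦y1.
  (\forall q\, \forall x\, (\neg G(q,q) \land \neg S(x))) \lor (\forall y1\, S(y1))
Pull the quantifiers to the front (each side's bound variable is not free in the other side):
  \forall q\, \forall x\, \forall y1\, (\neg G(q,q) \land \neg S(x) \lor S(y1))

\forall q\, \forall x\, \forall y1\, (\neg G(q,q) \land \neg S(x) \lor S(y1))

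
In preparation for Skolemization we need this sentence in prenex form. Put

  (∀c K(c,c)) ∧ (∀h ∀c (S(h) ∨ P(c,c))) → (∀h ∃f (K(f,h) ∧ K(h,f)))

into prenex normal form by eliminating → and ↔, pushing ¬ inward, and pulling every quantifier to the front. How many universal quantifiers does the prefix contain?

Eliminate → and ↔ using ¬ and ∨.
  ¬((∀c K(c,c)) ∧ (∀h ∀c (S(h) ∨ P(c,c)))) ∨ (∀h ∃f (K(f,h) ∧ K(h,f)))
Move each ¬ inward, flipping quantifiers it crosses:
  (∃c ¬K(c,c)) ∨ (∃h ∃c (¬S(h) ∧ ¬P(c,c))) ∨ (∀h ∃f (K(f,h) ∧ K(h,f)))
Rename bound variables to avoid capture: c↦a, h↦b.
  (∃c ¬K(c,c)) ∨ (∃h ∃a (¬S(h) ∧ ¬P(a,a))) ∨ (∀b ∃f (K(f,b) ∧ K(b,f)))
Extract every quantifier outward, since the variables are now distinct and don't occur free across branches:
  ∃c ∃h ∃a ∀b ∃f (¬K(c,c) ∨ ¬S(h) ∧ ¬P(a,a) ∨ K(f,b) ∧ K(b,f))
The prefix is ∃c ∃h ∃a ∀b ∃f: 1 universal, 4 existential.

1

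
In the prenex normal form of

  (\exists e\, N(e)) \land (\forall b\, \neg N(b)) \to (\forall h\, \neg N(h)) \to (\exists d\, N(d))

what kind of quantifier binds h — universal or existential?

existential

First replace A → B with ¬A ∨ B.
  \neg ((\exists e\, N(e)) \land (\forall b\, \neg N(b))) \lor \neg (\forall h\, \neg N(h)) \lor (\exists d\, N(d))
Drive negations inward (¬∀x A ≡ ∃x ¬A, ¬∃x A ≡ ∀x ¬A, De Morgan for ∧/∨):
  (\forall e\, \neg N(e)) \lor (\exists b\, N(b)) \lor (\exists h\, N(h)) \lor (\exists d\, N(d))
All bound variables are already distinct, so no renaming is needed.
Finally move all quantifiers to the prefix:
  \forall e\, \exists b\, \exists h\, \exists d\, (\neg N(e) \lor N(b) \lor N(h) \lor N(d))
The quantifier \forall h sits under an odd number of negations (counting the antecedent side of each →), so it flips to \exists h.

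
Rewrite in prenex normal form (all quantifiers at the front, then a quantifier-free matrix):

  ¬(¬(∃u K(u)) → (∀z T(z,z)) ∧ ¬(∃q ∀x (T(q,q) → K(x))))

First replace A → B with ¬A ∨ B.
  ¬(¬¬(∃u K(u)) ∨ (∀z T(z,z)) ∧ ¬(∃q ∀x (¬T(q,q) ∨ K(x))))
Push ¬ through the quantifiers and connectives to reach negation normal form:
  (∀u ¬K(u)) ∧ ((∃z ¬T(z,z)) ∨ (∃q ∀x (¬T(q,q) ∨ K(x))))
All bound variables are already distinct, so no renaming is needed.
Pull the quantifiers to the front (each side's bound variable is not free in the other side):
  ∀u ∃z ∃q ∀x (¬K(u) ∧ (¬T(z,z) ∨ ¬T(q,q) ∨ K(x)))

∀u ∃z ∃q ∀x (¬K(u) ∧ (¬T(z,z) ∨ ¬T(q,q) ∨ K(x)))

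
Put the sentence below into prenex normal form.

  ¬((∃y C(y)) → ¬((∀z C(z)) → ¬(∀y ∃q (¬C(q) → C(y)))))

First replace A → B with ¬A ∨ B.
  ¬(¬(∃y C(y)) ∨ ¬(¬(∀z C(z)) ∨ ¬(∀y ∃q (¬¬C(q) ∨ C(y)))))
Move each ¬ inward, flipping quantifiers it crosses:
  (∃y C(y)) ∧ ((∃z ¬C(z)) ∨ (∃y ∀q (¬C(q) ∧ ¬C(y))))
Rename bound variables to avoid capture: y↦v.
  (∃y C(y)) ∧ ((∃z ¬C(z)) ∨ (∃v ∀q (¬C(q) ∧ ¬C(v))))
Pull the quantifiers to the front (each side's bound variable is not free in the other side):
  ∃y ∃z ∃v ∀q (C(y) ∧ (¬C(z) ∨ ¬C(q) ∧ ¬C(v)))

∃y ∃z ∃v ∀q (C(y) ∧ (¬C(z) ∨ ¬C(q) ∧ ¬C(v)))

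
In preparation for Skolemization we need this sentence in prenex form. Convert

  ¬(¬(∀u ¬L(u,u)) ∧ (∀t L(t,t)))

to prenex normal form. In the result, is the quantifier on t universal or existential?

Push ¬ through the quantifiers and connectives to reach negation normal form:
  (∀u ¬L(u,u)) ∨ (∃t ¬L(t,t))
All bound variables are already distinct, so no renaming is needed.
Pull the quantifiers to the front (each side's bound variable is not free in the other side):
  ∀u ∃t (¬L(u,u) ∨ ¬L(t,t))
The quantifier ∀t sits under an odd number of negations, so it flips to ∃t.

existential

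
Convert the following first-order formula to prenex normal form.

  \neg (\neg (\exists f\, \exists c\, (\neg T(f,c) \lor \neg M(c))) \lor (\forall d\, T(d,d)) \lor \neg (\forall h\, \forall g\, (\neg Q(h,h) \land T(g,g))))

\exists f\, \exists c\, \exists d\, \forall h\, \forall g\, ((\neg T(f,c) \lor \neg M(c)) \land \neg T(d,d) \land \neg Q(h,h) \land T(g,g))

Move each ¬ inward, flipping quantifiers it crosses:
  (\exists f\, \exists c\, (\neg T(f,c) \lor \neg M(c))) \land (\exists d\, \neg T(d,d)) \land (\forall h\, \forall g\, (\neg Q(h,h) \land T(g,g)))
All bound variables are already distinct, so no renaming is needed.
Extract every quantifier outward, since the variables are now distinct and don't occur free across branches:
  \exists f\, \exists c\, \exists d\, \forall h\, \forall g\, ((\neg T(f,c) \lor \neg M(c)) \land \neg T(d,d) \land \neg Q(h,h) \land T(g,g))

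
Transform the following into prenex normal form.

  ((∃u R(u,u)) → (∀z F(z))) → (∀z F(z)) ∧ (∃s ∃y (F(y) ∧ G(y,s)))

Rewrite implications/biconditionals: A → B as ¬A ∨ B.
  ¬(¬(∃u R(u,u)) ∨ (∀z F(z))) ∨ (∀z F(z)) ∧ (∃s ∃y (F(y) ∧ G(y,s)))
Move each ¬ inward, flipping quantifiers it crosses:
  (∃u R(u,u)) ∧ (∃z ¬F(z)) ∨ (∀z F(z)) ∧ (∃s ∃y (F(y) ∧ G(y,s)))
Rename bound variables to avoid capture: z↦c.
  (∃u R(u,u)) ∧ (∃z ¬F(z)) ∨ (∀c F(c)) ∧ (∃s ∃y (F(y) ∧ G(y,s)))
Extract every quantifier outward, since the variables are now distinct and don't occur free across branches:
  ∃u ∃z ∀c ∃s ∃y (R(u,u) ∧ ¬F(z) ∨ F(c) ∧ F(y) ∧ G(y,s))

∃u ∃z ∀c ∃s ∃y (R(u,u) ∧ ¬F(z) ∨ F(c) ∧ F(y) ∧ G(y,s))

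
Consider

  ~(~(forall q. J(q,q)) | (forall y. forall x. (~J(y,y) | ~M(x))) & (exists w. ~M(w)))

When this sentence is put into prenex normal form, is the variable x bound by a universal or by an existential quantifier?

existential

Move each ¬ inward, flipping quantifiers it crosses:
  (forall q. J(q,q)) & ((exists y. exists x. (J(y,y) & M(x))) | (forall w. M(w)))
All bound variables are already distinct, so no renaming is needed.
Pull the quantifiers to the front (each side's bound variable is not free in the other side):
  forall q. exists y. exists x. forall w. (J(q,q) & (J(y,y) & M(x) | M(w)))
The quantifier forall x sits under an odd number of negations, so it flips to exists x.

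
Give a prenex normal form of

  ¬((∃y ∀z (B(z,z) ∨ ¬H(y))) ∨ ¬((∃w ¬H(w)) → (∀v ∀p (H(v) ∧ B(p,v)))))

∀y ∃z ∀w ∀v ∀p (¬B(z,z) ∧ H(y) ∧ (H(w) ∨ H(v) ∧ B(p,v)))

First replace A → B with ¬A ∨ B.
  ¬((∃y ∀z (B(z,z) ∨ ¬H(y))) ∨ ¬(¬(∃w ¬H(w)) ∨ (∀v ∀p (H(v) ∧ B(p,v)))))
Drive negations inward (¬∀x A ≡ ∃x ¬A, ¬∃x A ≡ ∀x ¬A, De Morgan for ∧/∨):
  (∀y ∃z (¬B(z,z) ∧ H(y))) ∧ ((∀w H(w)) ∨ (∀v ∀p (H(v) ∧ B(p,v))))
All bound variables are already distinct, so no renaming is needed.
Finally move all quantifiers to the prefix:
  ∀y ∃z ∀w ∀v ∀p (¬B(z,z) ∧ H(y) ∧ (H(w) ∨ H(v) ∧ B(p,v)))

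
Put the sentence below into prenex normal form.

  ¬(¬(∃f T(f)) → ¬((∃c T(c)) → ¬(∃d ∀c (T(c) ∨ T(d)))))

∀f ∀c ∀d ∃p (¬T(f) ∧ (¬T(c) ∨ ¬T(p) ∧ ¬T(d)))

Rewrite implications/biconditionals: A → B as ¬A ∨ B.
  ¬(¬¬(∃f T(f)) ∨ ¬(¬(∃c T(c)) ∨ ¬(∃d ∀c (T(c) ∨ T(d)))))
Push ¬ through the quantifiers and connectives to reach negation normal form:
  (∀f ¬T(f)) ∧ ((∀c ¬T(c)) ∨ (∀d ∃c (¬T(c) ∧ ¬T(d))))
Standardize variables apart so no two quantifiers bind the same name: c↦p.
  (∀f ¬T(f)) ∧ ((∀c ¬T(c)) ∨ (∀d ∃p (¬T(p) ∧ ¬T(d))))
Finally move all quantifiers to the prefix:
  ∀f ∀c ∀d ∃p (¬T(f) ∧ (¬T(c) ∨ ¬T(p) ∧ ¬T(d)))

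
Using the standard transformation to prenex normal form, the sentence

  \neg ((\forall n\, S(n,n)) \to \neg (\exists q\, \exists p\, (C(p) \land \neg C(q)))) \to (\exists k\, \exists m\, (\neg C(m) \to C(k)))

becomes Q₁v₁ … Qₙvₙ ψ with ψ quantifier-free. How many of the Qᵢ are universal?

2

Rewrite implications/biconditionals: A → B as ¬A ∨ B.
  \neg \neg (\neg (\forall n\, S(n,n)) \lor \neg (\exists q\, \exists p\, (C(p) \land \neg C(q)))) \lor (\exists k\, \exists m\, (\neg \neg C(m) \lor C(k)))
Move each ¬ inward, flipping quantifiers it crosses:
  (\exists n\, \neg S(n,n)) \lor (\forall q\, \forall p\, (\neg C(p) \lor C(q))) \lor (\exists k\, \exists m\, (C(m) \lor C(k)))
Pull the quantifiers to the front (each side's bound variable is not free in the other side):
  \exists n\, \forall q\, \forall p\, \exists k\, \exists m\, (\neg S(n,n) \lor \neg C(p) \lor C(q) \lor C(m) \lor C(k))
The prefix is \exists n \forall q \forall p \exists k \exists m: 2 universal, 3 existential.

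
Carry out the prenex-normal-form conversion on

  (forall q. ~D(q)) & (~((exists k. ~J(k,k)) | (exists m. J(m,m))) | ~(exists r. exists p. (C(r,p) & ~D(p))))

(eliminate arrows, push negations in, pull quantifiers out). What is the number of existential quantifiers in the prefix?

Push ¬ through the quantifiers and connectives to reach negation normal form:
  (forall q. ~D(q)) & ((forall k. J(k,k)) & (forall m. ~J(m,m)) | (forall r. forall p. (~C(r,p) | D(p))))
Finally move all quantifiers to the prefix:
  forall q. forall k. forall m. forall r. forall p. (~D(q) & (J(k,k) & ~J(m,m) | ~C(r,p) | D(p)))
The prefix is forall q forall k forall m forall r forall p: 5 universal, 0 existential.

0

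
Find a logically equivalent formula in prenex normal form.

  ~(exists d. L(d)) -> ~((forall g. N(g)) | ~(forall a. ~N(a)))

First replace A → B with ¬A ∨ B.
  ~~(exists d. L(d)) | ~((forall g. N(g)) | ~(forall a. ~N(a)))
Drive negations inward (¬∀x A ≡ ∃x ¬A, ¬∃x A ≡ ∀x ¬A, De Morgan for ∧/∨):
  (exists d. L(d)) | (exists g. ~N(g)) & (forall a. ~N(a))
Extract every quantifier outward, since the variables are now distinct and don't occur free across branches:
  exists d. exists g. forall a. (L(d) | ~N(g) & ~N(a))

exists d. exists g. forall a. (L(d) | ~N(g) & ~N(a))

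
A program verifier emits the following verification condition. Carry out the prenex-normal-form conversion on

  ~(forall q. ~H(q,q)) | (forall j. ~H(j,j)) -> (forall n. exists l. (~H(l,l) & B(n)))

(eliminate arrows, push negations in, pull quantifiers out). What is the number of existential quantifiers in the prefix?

Rewrite implications/biconditionals: A → B as ¬A ∨ B.
  ~(~(forall q. ~H(q,q)) | (forall j. ~H(j,j))) | (forall n. exists l. (~H(l,l) & B(n)))
Move each ¬ inward, flipping quantifiers it crosses:
  (forall q. ~H(q,q)) & (exists j. H(j,j)) | (forall n. exists l. (~H(l,l) & B(n)))
Finally move all quantifiers to the prefix:
  forall q. exists j. forall n. exists l. (~H(q,q) & H(j,j) | ~H(l,l) & B(n))
The prefix is forall q exists j forall n exists l: 2 universal, 2 existential.

2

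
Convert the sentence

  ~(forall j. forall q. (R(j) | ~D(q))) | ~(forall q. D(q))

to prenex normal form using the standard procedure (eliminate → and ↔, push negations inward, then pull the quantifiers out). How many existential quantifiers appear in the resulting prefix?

Push ¬ through the quantifiers and connectives to reach negation normal form:
  (exists j. exists q. (~R(j) & D(q))) | (exists q. ~D(q))
Give each quantifier a distinct variable: q↦r.
  (exists j. exists q. (~R(j) & D(q))) | (exists r. ~D(r))
Finally move all quantifiers to the prefix:
  exists j. exists q. exists r. (~R(j) & D(q) | ~D(r))
The prefix is exists j exists q exists r: 0 universal, 3 existential.

3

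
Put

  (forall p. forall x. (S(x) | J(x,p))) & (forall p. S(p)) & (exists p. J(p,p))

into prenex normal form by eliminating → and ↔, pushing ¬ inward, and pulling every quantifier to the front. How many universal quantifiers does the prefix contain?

3

Give each quantifier a distinct variable: p↦r, p↦w1.
  (forall p. forall x. (S(x) | J(x,p))) & (forall r. S(r)) & (exists w1. J(w1,w1))
Extract every quantifier outward, since the variables are now distinct and don't occur free across branches:
  forall p. forall x. forall r. exists w1. ((S(x) | J(x,p)) & S(r) & J(w1,w1))
The prefix is forall p forall x forall r exists w1: 3 universal, 1 existential.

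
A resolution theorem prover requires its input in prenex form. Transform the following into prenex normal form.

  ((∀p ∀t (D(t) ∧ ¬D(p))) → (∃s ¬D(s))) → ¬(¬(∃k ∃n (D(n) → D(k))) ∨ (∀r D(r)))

Rewrite implications/biconditionals: A → B as ¬A ∨ B.
  ¬(¬(∀p ∀t (D(t) ∧ ¬D(p))) ∨ (∃s ¬D(s))) ∨ ¬(¬(∃k ∃n (¬D(n) ∨ D(k))) ∨ (∀r D(r)))
Drive negations inward (¬∀x A ≡ ∃x ¬A, ¬∃x A ≡ ∀x ¬A, De Morgan for ∧/∨):
  (∀p ∀t (D(t) ∧ ¬D(p))) ∧ (∀s D(s)) ∨ (∃k ∃n (¬D(n) ∨ D(k))) ∧ (∃r ¬D(r))
All bound variables are already distinct, so no renaming is needed.
Finally move all quantifiers to the prefix:
  ∀p ∀t ∀s ∃k ∃n ∃r (D(t) ∧ ¬D(p) ∧ D(s) ∨ (¬D(n) ∨ D(k)) ∧ ¬D(r))

∀p ∀t ∀s ∃k ∃n ∃r (D(t) ∧ ¬D(p) ∧ D(s) ∨ (¬D(n) ∨ D(k)) ∧ ¬D(r))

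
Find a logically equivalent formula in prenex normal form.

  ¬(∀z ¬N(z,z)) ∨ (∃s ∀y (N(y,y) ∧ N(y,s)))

Move each ¬ inward, flipping quantifiers it crosses:
  (∃z N(z,z)) ∨ (∃s ∀y (N(y,y) ∧ N(y,s)))
Pull the quantifiers to the front (each side's bound variable is not free in the other side):
  ∃z ∃s ∀y (N(z,z) ∨ N(y,y) ∧ N(y,s))

∃z ∃s ∀y (N(z,z) ∨ N(y,y) ∧ N(y,s))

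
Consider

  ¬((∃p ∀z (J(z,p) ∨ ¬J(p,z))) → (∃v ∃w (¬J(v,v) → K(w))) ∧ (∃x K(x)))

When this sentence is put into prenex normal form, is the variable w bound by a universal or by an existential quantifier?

universal

First replace A → B with ¬A ∨ B.
  ¬(¬(∃p ∀z (J(z,p) ∨ ¬J(p,z))) ∨ (∃v ∃w (¬¬J(v,v) ∨ K(w))) ∧ (∃x K(x)))
Drive negations inward (¬∀x A ≡ ∃x ¬A, ¬∃x A ≡ ∀x ¬A, De Morgan for ∧/∨):
  (∃p ∀z (J(z,p) ∨ ¬J(p,z))) ∧ ((∀v ∀w (¬J(v,v) ∧ ¬K(w))) ∨ (∀x ¬K(x)))
All bound variables are already distinct, so no renaming is needed.
Finally move all quantifiers to the prefix:
  ∃p ∀z ∀v ∀w ∀x ((J(z,p) ∨ ¬J(p,z)) ∧ (¬J(v,v) ∧ ¬K(w) ∨ ¬K(x)))
The quantifier ∃w sits under an odd number of negations (counting the antecedent side of each →), so it flips to ∀w.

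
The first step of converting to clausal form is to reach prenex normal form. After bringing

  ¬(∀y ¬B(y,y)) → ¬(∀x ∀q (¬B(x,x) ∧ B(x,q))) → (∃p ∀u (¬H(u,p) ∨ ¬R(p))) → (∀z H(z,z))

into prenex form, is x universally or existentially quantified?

universal

First replace A → B with ¬A ∨ B.
  ¬¬(∀y ¬B(y,y)) ∨ ¬¬(∀x ∀q (¬B(x,x) ∧ B(x,q))) ∨ ¬(∃p ∀u (¬H(u,p) ∨ ¬R(p))) ∨ (∀z H(z,z))
Move each ¬ inward, flipping quantifiers it crosses:
  (∀y ¬B(y,y)) ∨ (∀x ∀q (¬B(x,x) ∧ B(x,q))) ∨ (∀p ∃u (H(u,p) ∧ R(p))) ∨ (∀z H(z,z))
All bound variables are already distinct, so no renaming is needed.
Extract every quantifier outward, since the variables are now distinct and don't occur free across branches:
  ∀y ∀x ∀q ∀p ∃u ∀z (¬B(y,y) ∨ ¬B(x,x) ∧ B(x,q) ∨ H(u,p) ∧ R(p) ∨ H(z,z))
The quantifier ∀x sits under an even number of negations (counting the antecedent side of each →), so it remains universal.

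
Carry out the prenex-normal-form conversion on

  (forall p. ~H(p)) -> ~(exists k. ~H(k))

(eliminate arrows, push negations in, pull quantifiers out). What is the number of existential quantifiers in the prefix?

1

First replace A → B with ¬A ∨ B.
  ~(forall p. ~H(p)) | ~(exists k. ~H(k))
Push ¬ through the quantifiers and connectives to reach negation normal form:
  (exists p. H(p)) | (forall k. H(k))
Pull the quantifiers to the front (each side's bound variable is not free in the other side):
  exists p. forall k. (H(p) | H(k))
The prefix is exists p forall k: 1 universal, 1 existential.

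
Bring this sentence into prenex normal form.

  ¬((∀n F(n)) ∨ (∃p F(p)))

∃n ∀p (¬F(n) ∧ ¬F(p))

Drive negations inward (¬∀x A ≡ ∃x ¬A, ¬∃x A ≡ ∀x ¬A, De Morgan for ∧/∨):
  (∃n ¬F(n)) ∧ (∀p ¬F(p))
Finally move all quantifiers to the prefix:
  ∃n ∀p (¬F(n) ∧ ¬F(p))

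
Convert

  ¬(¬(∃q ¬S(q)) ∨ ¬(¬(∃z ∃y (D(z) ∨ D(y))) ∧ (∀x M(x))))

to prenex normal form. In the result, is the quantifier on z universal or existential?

Drive negations inward (¬∀x A ≡ ∃x ¬A, ¬∃x A ≡ ∀x ¬A, De Morgan for ∧/∨):
  (∃q ¬S(q)) ∧ (∀z ∀y (¬D(z) ∧ ¬D(y))) ∧ (∀x M(x))
Extract every quantifier outward, since the variables are now distinct and don't occur free across branches:
  ∃q ∀z ∀y ∀x (¬S(q) ∧ ¬D(z) ∧ ¬D(y) ∧ M(x))
The quantifier ∃z sits under an odd number of negations, so it flips to ∀z.

universal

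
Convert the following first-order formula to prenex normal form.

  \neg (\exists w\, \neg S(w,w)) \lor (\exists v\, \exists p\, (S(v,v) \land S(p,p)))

\forall w\, \exists v\, \exists p\, (S(w,w) \lor S(v,v) \land S(p,p))

Drive negations inward (¬∀x A ≡ ∃x ¬A, ¬∃x A ≡ ∀x ¬A, De Morgan for ∧/∨):
  (\forall w\, S(w,w)) \lor (\exists v\, \exists p\, (S(v,v) \land S(p,p)))
All bound variables are already distinct, so no renaming is needed.
Extract every quantifier outward, since the variables are now distinct and don't occur free across branches:
  \forall w\, \exists v\, \exists p\, (S(w,w) \lor S(v,v) \land S(p,p))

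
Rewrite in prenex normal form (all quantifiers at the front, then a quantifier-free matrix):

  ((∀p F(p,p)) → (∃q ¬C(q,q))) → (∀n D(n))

∀p ∀q ∀n (F(p,p) ∧ C(q,q) ∨ D(n))

Rewrite implications/biconditionals: A → B as ¬A ∨ B.
  ¬(¬(∀p F(p,p)) ∨ (∃q ¬C(q,q))) ∨ (∀n D(n))
Move each ¬ inward, flipping quantifiers it crosses:
  (∀p F(p,p)) ∧ (∀q C(q,q)) ∨ (∀n D(n))
All bound variables are already distinct, so no renaming is needed.
Extract every quantifier outward, since the variables are now distinct and don't occur free across branches:
  ∀p ∀q ∀n (F(p,p) ∧ C(q,q) ∨ D(n))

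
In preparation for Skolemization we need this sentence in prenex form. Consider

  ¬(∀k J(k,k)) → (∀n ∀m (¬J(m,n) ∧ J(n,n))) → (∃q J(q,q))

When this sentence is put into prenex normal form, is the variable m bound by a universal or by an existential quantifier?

existential

First replace A → B with ¬A ∨ B.
  ¬¬(∀k J(k,k)) ∨ ¬(∀n ∀m (¬J(m,n) ∧ J(n,n))) ∨ (∃q J(q,q))
Drive negations inward (¬∀x A ≡ ∃x ¬A, ¬∃x A ≡ ∀x ¬A, De Morgan for ∧/∨):
  (∀k J(k,k)) ∨ (∃n ∃m (J(m,n) ∨ ¬J(n,n))) ∨ (∃q J(q,q))
All bound variables are already distinct, so no renaming is needed.
Finally move all quantifiers to the prefix:
  ∀k ∃n ∃m ∃q (J(k,k) ∨ J(m,n) ∨ ¬J(n,n) ∨ J(q,q))
The quantifier ∀m sits under an odd number of negations (counting the antecedent side of each →), so it flips to ∃m.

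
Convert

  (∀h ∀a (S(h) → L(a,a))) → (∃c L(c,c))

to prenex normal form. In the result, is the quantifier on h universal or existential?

existential

First replace A → B with ¬A ∨ B.
  ¬(∀h ∀a (¬S(h) ∨ L(a,a))) ∨ (∃c L(c,c))
Drive negations inward (¬∀x A ≡ ∃x ¬A, ¬∃x A ≡ ∀x ¬A, De Morgan for ∧/∨):
  (∃h ∃a (S(h) ∧ ¬L(a,a))) ∨ (∃c L(c,c))
All bound variables are already distinct, so no renaming is needed.
Finally move all quantifiers to the prefix:
  ∃h ∃a ∃c (S(h) ∧ ¬L(a,a) ∨ L(c,c))
The quantifier ∀h sits under an odd number of negations (counting the antecedent side of each →), so it flips to ∃h.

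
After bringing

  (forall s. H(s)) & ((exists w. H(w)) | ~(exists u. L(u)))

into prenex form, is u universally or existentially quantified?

universal

Drive negations inward (¬∀x A ≡ ∃x ¬A, ¬∃x A ≡ ∀x ¬A, De Morgan for ∧/∨):
  (forall s. H(s)) & ((exists w. H(w)) | (forall u. ~L(u)))
All bound variables are already distinct, so no renaming is needed.
Extract every quantifier outward, since the variables are now distinct and don't occur free across branches:
  forall s. exists w. forall u. (H(s) & (H(w) | ~L(u)))
The quantifier exists u sits under an odd number of negations, so it flips to forall u.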